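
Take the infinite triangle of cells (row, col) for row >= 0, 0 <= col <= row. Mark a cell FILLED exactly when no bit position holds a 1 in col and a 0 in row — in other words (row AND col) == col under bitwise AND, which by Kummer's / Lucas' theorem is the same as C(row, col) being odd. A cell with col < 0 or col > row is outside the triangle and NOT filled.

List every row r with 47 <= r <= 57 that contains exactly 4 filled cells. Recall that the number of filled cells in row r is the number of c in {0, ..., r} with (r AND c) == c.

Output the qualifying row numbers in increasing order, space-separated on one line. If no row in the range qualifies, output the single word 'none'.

Answer: 48

Derivation:
Row r has 2^popcount(r) filled cells, so we need popcount(r) = log2(4) = 2.
Scan r = 47..57 and keep those with exactly 2 one-bits:
r=47=101111 popcount=5 -> skip
r=48=110000 popcount=2 -> KEEP
r=49=110001 popcount=3 -> skip
r=50=110010 popcount=3 -> skip
r=51=110011 popcount=4 -> skip
r=52=110100 popcount=3 -> skip
r=53=110101 popcount=4 -> skip
r=54=110110 popcount=4 -> skip
r=55=110111 popcount=5 -> skip
r=56=111000 popcount=3 -> skip
r=57=111001 popcount=4 -> skip
Kept rows: 48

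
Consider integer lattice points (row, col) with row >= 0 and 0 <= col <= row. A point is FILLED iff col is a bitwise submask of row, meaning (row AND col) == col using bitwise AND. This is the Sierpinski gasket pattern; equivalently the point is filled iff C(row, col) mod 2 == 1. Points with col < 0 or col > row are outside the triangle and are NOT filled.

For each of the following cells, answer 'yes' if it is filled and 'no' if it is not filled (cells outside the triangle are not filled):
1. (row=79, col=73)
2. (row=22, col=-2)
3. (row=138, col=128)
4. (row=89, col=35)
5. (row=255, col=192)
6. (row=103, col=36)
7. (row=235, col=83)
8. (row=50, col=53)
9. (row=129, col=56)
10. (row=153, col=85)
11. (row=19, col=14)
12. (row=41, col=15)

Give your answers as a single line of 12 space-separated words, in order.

(79,73): row=0b1001111, col=0b1001001, row AND col = 0b1001001 = 73; 73 == 73 -> filled
(22,-2): col outside [0, 22] -> not filled
(138,128): row=0b10001010, col=0b10000000, row AND col = 0b10000000 = 128; 128 == 128 -> filled
(89,35): row=0b1011001, col=0b100011, row AND col = 0b1 = 1; 1 != 35 -> empty
(255,192): row=0b11111111, col=0b11000000, row AND col = 0b11000000 = 192; 192 == 192 -> filled
(103,36): row=0b1100111, col=0b100100, row AND col = 0b100100 = 36; 36 == 36 -> filled
(235,83): row=0b11101011, col=0b1010011, row AND col = 0b1000011 = 67; 67 != 83 -> empty
(50,53): col outside [0, 50] -> not filled
(129,56): row=0b10000001, col=0b111000, row AND col = 0b0 = 0; 0 != 56 -> empty
(153,85): row=0b10011001, col=0b1010101, row AND col = 0b10001 = 17; 17 != 85 -> empty
(19,14): row=0b10011, col=0b1110, row AND col = 0b10 = 2; 2 != 14 -> empty
(41,15): row=0b101001, col=0b1111, row AND col = 0b1001 = 9; 9 != 15 -> empty

Answer: yes no yes no yes yes no no no no no no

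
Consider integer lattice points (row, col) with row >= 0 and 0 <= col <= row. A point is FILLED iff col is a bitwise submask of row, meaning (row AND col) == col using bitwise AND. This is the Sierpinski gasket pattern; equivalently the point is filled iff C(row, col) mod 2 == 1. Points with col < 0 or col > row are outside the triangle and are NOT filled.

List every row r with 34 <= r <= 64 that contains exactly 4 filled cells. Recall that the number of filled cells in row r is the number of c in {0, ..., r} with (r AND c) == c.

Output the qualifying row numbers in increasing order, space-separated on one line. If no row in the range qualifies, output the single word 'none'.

Answer: 34 36 40 48

Derivation:
Row r has 2^popcount(r) filled cells, so we need popcount(r) = log2(4) = 2.
Scan r = 34..64 and keep those with exactly 2 one-bits:
r=34=100010 popcount=2 -> KEEP
r=35=100011 popcount=3 -> skip
r=36=100100 popcount=2 -> KEEP
r=37=100101 popcount=3 -> skip
r=38=100110 popcount=3 -> skip
r=39=100111 popcount=4 -> skip
r=40=101000 popcount=2 -> KEEP
r=41=101001 popcount=3 -> skip
r=42=101010 popcount=3 -> skip
r=43=101011 popcount=4 -> skip
r=44=101100 popcount=3 -> skip
r=45=101101 popcount=4 -> skip
r=46=101110 popcount=4 -> skip
r=47=101111 popcount=5 -> skip
r=48=110000 popcount=2 -> KEEP
r=49=110001 popcount=3 -> skip
r=50=110010 popcount=3 -> skip
r=51=110011 popcount=4 -> skip
r=52=110100 popcount=3 -> skip
r=53=110101 popcount=4 -> skip
r=54=110110 popcount=4 -> skip
r=55=110111 popcount=5 -> skip
r=56=111000 popcount=3 -> skip
r=57=111001 popcount=4 -> skip
r=58=111010 popcount=4 -> skip
r=59=111011 popcount=5 -> skip
r=60=111100 popcount=4 -> skip
r=61=111101 popcount=5 -> skip
r=62=111110 popcount=5 -> skip
r=63=111111 popcount=6 -> skip
r=64=1000000 popcount=1 -> skip
Kept rows: 34 36 40 48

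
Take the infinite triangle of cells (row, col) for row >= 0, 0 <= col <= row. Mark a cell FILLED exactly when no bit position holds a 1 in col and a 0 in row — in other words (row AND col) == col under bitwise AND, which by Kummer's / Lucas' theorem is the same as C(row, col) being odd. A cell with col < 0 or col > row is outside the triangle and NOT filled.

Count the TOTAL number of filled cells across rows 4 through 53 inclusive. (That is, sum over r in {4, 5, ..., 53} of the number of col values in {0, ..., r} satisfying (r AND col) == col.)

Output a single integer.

r4=100 pc1: +2 =2
r5=101 pc2: +4 =6
r6=110 pc2: +4 =10
r7=111 pc3: +8 =18
r8=1000 pc1: +2 =20
r9=1001 pc2: +4 =24
r10=1010 pc2: +4 =28
r11=1011 pc3: +8 =36
r12=1100 pc2: +4 =40
r13=1101 pc3: +8 =48
r14=1110 pc3: +8 =56
r15=1111 pc4: +16 =72
r16=10000 pc1: +2 =74
r17=10001 pc2: +4 =78
r18=10010 pc2: +4 =82
r19=10011 pc3: +8 =90
r20=10100 pc2: +4 =94
r21=10101 pc3: +8 =102
r22=10110 pc3: +8 =110
r23=10111 pc4: +16 =126
r24=11000 pc2: +4 =130
r25=11001 pc3: +8 =138
r26=11010 pc3: +8 =146
r27=11011 pc4: +16 =162
r28=11100 pc3: +8 =170
r29=11101 pc4: +16 =186
r30=11110 pc4: +16 =202
r31=11111 pc5: +32 =234
r32=100000 pc1: +2 =236
r33=100001 pc2: +4 =240
r34=100010 pc2: +4 =244
r35=100011 pc3: +8 =252
r36=100100 pc2: +4 =256
r37=100101 pc3: +8 =264
r38=100110 pc3: +8 =272
r39=100111 pc4: +16 =288
r40=101000 pc2: +4 =292
r41=101001 pc3: +8 =300
r42=101010 pc3: +8 =308
r43=101011 pc4: +16 =324
r44=101100 pc3: +8 =332
r45=101101 pc4: +16 =348
r46=101110 pc4: +16 =364
r47=101111 pc5: +32 =396
r48=110000 pc2: +4 =400
r49=110001 pc3: +8 =408
r50=110010 pc3: +8 =416
r51=110011 pc4: +16 =432
r52=110100 pc3: +8 =440
r53=110101 pc4: +16 =456

Answer: 456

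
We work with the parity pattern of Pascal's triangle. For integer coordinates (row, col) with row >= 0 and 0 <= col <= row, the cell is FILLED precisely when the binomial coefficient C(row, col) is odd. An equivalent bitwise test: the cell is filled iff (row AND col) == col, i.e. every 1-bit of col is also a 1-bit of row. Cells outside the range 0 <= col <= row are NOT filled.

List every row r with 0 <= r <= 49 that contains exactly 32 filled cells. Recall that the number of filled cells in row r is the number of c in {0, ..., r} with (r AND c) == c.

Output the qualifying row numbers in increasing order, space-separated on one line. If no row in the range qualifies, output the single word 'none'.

Answer: 31 47

Derivation:
Row r has 2^popcount(r) filled cells, so we need popcount(r) = log2(32) = 5.
Scan r = 0..49 and keep those with exactly 5 one-bits:
r=0=0 popcount=0 -> skip
r=1=1 popcount=1 -> skip
r=2=10 popcount=1 -> skip
r=3=11 popcount=2 -> skip
r=4=100 popcount=1 -> skip
r=5=101 popcount=2 -> skip
r=6=110 popcount=2 -> skip
r=7=111 popcount=3 -> skip
r=8=1000 popcount=1 -> skip
r=9=1001 popcount=2 -> skip
r=10=1010 popcount=2 -> skip
r=11=1011 popcount=3 -> skip
r=12=1100 popcount=2 -> skip
r=13=1101 popcount=3 -> skip
r=14=1110 popcount=3 -> skip
r=15=1111 popcount=4 -> skip
r=16=10000 popcount=1 -> skip
r=17=10001 popcount=2 -> skip
r=18=10010 popcount=2 -> skip
r=19=10011 popcount=3 -> skip
r=20=10100 popcount=2 -> skip
r=21=10101 popcount=3 -> skip
r=22=10110 popcount=3 -> skip
r=23=10111 popcount=4 -> skip
r=24=11000 popcount=2 -> skip
r=25=11001 popcount=3 -> skip
r=26=11010 popcount=3 -> skip
r=27=11011 popcount=4 -> skip
r=28=11100 popcount=3 -> skip
r=29=11101 popcount=4 -> skip
r=30=11110 popcount=4 -> skip
r=31=11111 popcount=5 -> KEEP
r=32=100000 popcount=1 -> skip
r=33=100001 popcount=2 -> skip
r=34=100010 popcount=2 -> skip
r=35=100011 popcount=3 -> skip
r=36=100100 popcount=2 -> skip
r=37=100101 popcount=3 -> skip
r=38=100110 popcount=3 -> skip
r=39=100111 popcount=4 -> skip
r=40=101000 popcount=2 -> skip
r=41=101001 popcount=3 -> skip
r=42=101010 popcount=3 -> skip
r=43=101011 popcount=4 -> skip
r=44=101100 popcount=3 -> skip
r=45=101101 popcount=4 -> skip
r=46=101110 popcount=4 -> skip
r=47=101111 popcount=5 -> KEEP
r=48=110000 popcount=2 -> skip
r=49=110001 popcount=3 -> skip
Kept rows: 31 47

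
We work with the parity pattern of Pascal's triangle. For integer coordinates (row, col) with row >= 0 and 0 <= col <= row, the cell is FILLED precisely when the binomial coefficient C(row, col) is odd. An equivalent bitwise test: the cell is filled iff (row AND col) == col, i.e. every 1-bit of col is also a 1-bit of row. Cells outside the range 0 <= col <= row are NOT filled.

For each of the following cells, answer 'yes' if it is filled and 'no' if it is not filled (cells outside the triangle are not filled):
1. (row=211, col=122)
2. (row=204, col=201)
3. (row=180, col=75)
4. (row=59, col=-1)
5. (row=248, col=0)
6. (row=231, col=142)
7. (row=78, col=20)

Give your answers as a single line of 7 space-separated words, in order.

(211,122): row=0b11010011, col=0b1111010, row AND col = 0b1010010 = 82; 82 != 122 -> empty
(204,201): row=0b11001100, col=0b11001001, row AND col = 0b11001000 = 200; 200 != 201 -> empty
(180,75): row=0b10110100, col=0b1001011, row AND col = 0b0 = 0; 0 != 75 -> empty
(59,-1): col outside [0, 59] -> not filled
(248,0): row=0b11111000, col=0b0, row AND col = 0b0 = 0; 0 == 0 -> filled
(231,142): row=0b11100111, col=0b10001110, row AND col = 0b10000110 = 134; 134 != 142 -> empty
(78,20): row=0b1001110, col=0b10100, row AND col = 0b100 = 4; 4 != 20 -> empty

Answer: no no no no yes no no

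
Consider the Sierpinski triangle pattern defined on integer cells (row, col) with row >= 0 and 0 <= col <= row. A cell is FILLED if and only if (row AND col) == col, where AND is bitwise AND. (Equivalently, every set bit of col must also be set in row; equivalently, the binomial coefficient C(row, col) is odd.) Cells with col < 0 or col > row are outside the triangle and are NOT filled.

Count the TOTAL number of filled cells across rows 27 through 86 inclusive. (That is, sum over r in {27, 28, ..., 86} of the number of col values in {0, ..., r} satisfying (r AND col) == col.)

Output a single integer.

r27=11011 pc4: +16 =16
r28=11100 pc3: +8 =24
r29=11101 pc4: +16 =40
r30=11110 pc4: +16 =56
r31=11111 pc5: +32 =88
r32=100000 pc1: +2 =90
r33=100001 pc2: +4 =94
r34=100010 pc2: +4 =98
r35=100011 pc3: +8 =106
r36=100100 pc2: +4 =110
r37=100101 pc3: +8 =118
r38=100110 pc3: +8 =126
r39=100111 pc4: +16 =142
r40=101000 pc2: +4 =146
r41=101001 pc3: +8 =154
r42=101010 pc3: +8 =162
r43=101011 pc4: +16 =178
r44=101100 pc3: +8 =186
r45=101101 pc4: +16 =202
r46=101110 pc4: +16 =218
r47=101111 pc5: +32 =250
r48=110000 pc2: +4 =254
r49=110001 pc3: +8 =262
r50=110010 pc3: +8 =270
r51=110011 pc4: +16 =286
r52=110100 pc3: +8 =294
r53=110101 pc4: +16 =310
r54=110110 pc4: +16 =326
r55=110111 pc5: +32 =358
r56=111000 pc3: +8 =366
r57=111001 pc4: +16 =382
r58=111010 pc4: +16 =398
r59=111011 pc5: +32 =430
r60=111100 pc4: +16 =446
r61=111101 pc5: +32 =478
r62=111110 pc5: +32 =510
r63=111111 pc6: +64 =574
r64=1000000 pc1: +2 =576
r65=1000001 pc2: +4 =580
r66=1000010 pc2: +4 =584
r67=1000011 pc3: +8 =592
r68=1000100 pc2: +4 =596
r69=1000101 pc3: +8 =604
r70=1000110 pc3: +8 =612
r71=1000111 pc4: +16 =628
r72=1001000 pc2: +4 =632
r73=1001001 pc3: +8 =640
r74=1001010 pc3: +8 =648
r75=1001011 pc4: +16 =664
r76=1001100 pc3: +8 =672
r77=1001101 pc4: +16 =688
r78=1001110 pc4: +16 =704
r79=1001111 pc5: +32 =736
r80=1010000 pc2: +4 =740
r81=1010001 pc3: +8 =748
r82=1010010 pc3: +8 =756
r83=1010011 pc4: +16 =772
r84=1010100 pc3: +8 =780
r85=1010101 pc4: +16 =796
r86=1010110 pc4: +16 =812

Answer: 812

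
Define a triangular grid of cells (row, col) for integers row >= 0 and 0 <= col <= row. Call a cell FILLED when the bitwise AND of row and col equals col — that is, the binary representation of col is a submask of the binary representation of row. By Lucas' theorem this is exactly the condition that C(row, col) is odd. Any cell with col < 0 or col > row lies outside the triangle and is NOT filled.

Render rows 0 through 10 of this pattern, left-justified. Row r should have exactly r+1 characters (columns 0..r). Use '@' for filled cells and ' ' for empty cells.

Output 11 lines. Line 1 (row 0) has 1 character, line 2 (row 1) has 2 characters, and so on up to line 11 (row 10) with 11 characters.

Answer: @
@@
@ @
@@@@
@   @
@@  @@
@ @ @ @
@@@@@@@@
@       @
@@      @@
@ @     @ @

Derivation:
r0=0: @
r1=1: @@
r2=10: @ @
r3=11: @@@@
r4=100: @   @
r5=101: @@  @@
r6=110: @ @ @ @
r7=111: @@@@@@@@
r8=1000: @       @
r9=1001: @@      @@
r10=1010: @ @     @ @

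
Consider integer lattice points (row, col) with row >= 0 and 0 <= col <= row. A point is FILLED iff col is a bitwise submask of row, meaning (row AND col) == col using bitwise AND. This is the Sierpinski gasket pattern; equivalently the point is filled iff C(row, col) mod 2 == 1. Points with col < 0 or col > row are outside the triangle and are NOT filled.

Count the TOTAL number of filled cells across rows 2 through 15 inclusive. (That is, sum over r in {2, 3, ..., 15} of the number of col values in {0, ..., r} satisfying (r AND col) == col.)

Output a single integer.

r2=10 pc1: +2 =2
r3=11 pc2: +4 =6
r4=100 pc1: +2 =8
r5=101 pc2: +4 =12
r6=110 pc2: +4 =16
r7=111 pc3: +8 =24
r8=1000 pc1: +2 =26
r9=1001 pc2: +4 =30
r10=1010 pc2: +4 =34
r11=1011 pc3: +8 =42
r12=1100 pc2: +4 =46
r13=1101 pc3: +8 =54
r14=1110 pc3: +8 =62
r15=1111 pc4: +16 =78

Answer: 78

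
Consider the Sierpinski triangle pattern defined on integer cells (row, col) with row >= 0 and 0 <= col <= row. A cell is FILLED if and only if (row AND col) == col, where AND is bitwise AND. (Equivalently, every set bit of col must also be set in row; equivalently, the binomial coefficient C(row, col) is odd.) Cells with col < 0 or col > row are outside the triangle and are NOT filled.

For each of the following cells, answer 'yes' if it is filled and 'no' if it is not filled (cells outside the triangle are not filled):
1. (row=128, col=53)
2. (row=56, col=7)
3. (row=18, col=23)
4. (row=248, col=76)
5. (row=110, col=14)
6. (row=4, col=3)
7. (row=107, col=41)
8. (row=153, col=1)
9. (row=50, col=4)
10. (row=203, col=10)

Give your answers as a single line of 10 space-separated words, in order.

Answer: no no no no yes no yes yes no yes

Derivation:
(128,53): row=0b10000000, col=0b110101, row AND col = 0b0 = 0; 0 != 53 -> empty
(56,7): row=0b111000, col=0b111, row AND col = 0b0 = 0; 0 != 7 -> empty
(18,23): col outside [0, 18] -> not filled
(248,76): row=0b11111000, col=0b1001100, row AND col = 0b1001000 = 72; 72 != 76 -> empty
(110,14): row=0b1101110, col=0b1110, row AND col = 0b1110 = 14; 14 == 14 -> filled
(4,3): row=0b100, col=0b11, row AND col = 0b0 = 0; 0 != 3 -> empty
(107,41): row=0b1101011, col=0b101001, row AND col = 0b101001 = 41; 41 == 41 -> filled
(153,1): row=0b10011001, col=0b1, row AND col = 0b1 = 1; 1 == 1 -> filled
(50,4): row=0b110010, col=0b100, row AND col = 0b0 = 0; 0 != 4 -> empty
(203,10): row=0b11001011, col=0b1010, row AND col = 0b1010 = 10; 10 == 10 -> filled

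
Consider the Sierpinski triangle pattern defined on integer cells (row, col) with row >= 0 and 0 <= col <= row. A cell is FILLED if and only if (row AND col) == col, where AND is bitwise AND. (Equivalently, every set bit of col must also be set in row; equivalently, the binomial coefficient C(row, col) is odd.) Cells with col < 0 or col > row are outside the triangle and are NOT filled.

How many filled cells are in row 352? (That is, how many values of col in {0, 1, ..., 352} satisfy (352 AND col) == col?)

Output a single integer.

Answer: 8

Derivation:
352 in binary = 101100000
popcount(352) = number of 1-bits in 101100000 = 3
A col c satisfies (352 AND c) == c iff every set bit of c is also set in 352; each of the 3 set bits of 352 can independently be on or off in c.
count = 2^3 = 8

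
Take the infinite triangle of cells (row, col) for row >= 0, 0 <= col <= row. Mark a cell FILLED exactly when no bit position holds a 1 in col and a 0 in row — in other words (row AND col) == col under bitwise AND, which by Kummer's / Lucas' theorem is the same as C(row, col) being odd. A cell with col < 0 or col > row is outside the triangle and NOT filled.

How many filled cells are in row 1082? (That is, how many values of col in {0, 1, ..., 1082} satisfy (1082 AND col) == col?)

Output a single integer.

Answer: 32

Derivation:
1082 in binary = 10000111010
popcount(1082) = number of 1-bits in 10000111010 = 5
A col c satisfies (1082 AND c) == c iff every set bit of c is also set in 1082; each of the 5 set bits of 1082 can independently be on or off in c.
count = 2^5 = 32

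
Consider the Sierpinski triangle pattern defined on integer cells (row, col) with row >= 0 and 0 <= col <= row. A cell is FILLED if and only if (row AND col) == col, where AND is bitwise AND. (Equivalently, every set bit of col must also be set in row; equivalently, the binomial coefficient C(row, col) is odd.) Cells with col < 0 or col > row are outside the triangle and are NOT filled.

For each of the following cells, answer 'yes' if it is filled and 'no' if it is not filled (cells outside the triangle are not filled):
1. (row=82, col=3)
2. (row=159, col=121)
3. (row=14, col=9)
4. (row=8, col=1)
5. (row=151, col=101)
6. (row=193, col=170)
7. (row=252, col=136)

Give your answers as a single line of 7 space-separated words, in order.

(82,3): row=0b1010010, col=0b11, row AND col = 0b10 = 2; 2 != 3 -> empty
(159,121): row=0b10011111, col=0b1111001, row AND col = 0b11001 = 25; 25 != 121 -> empty
(14,9): row=0b1110, col=0b1001, row AND col = 0b1000 = 8; 8 != 9 -> empty
(8,1): row=0b1000, col=0b1, row AND col = 0b0 = 0; 0 != 1 -> empty
(151,101): row=0b10010111, col=0b1100101, row AND col = 0b101 = 5; 5 != 101 -> empty
(193,170): row=0b11000001, col=0b10101010, row AND col = 0b10000000 = 128; 128 != 170 -> empty
(252,136): row=0b11111100, col=0b10001000, row AND col = 0b10001000 = 136; 136 == 136 -> filled

Answer: no no no no no no yes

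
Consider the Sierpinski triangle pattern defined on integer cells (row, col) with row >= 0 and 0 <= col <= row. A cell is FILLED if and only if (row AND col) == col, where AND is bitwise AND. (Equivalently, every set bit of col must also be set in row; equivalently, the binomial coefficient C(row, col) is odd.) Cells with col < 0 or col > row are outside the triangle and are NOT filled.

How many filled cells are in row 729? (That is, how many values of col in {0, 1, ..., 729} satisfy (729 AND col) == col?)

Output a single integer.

729 in binary = 1011011001
popcount(729) = number of 1-bits in 1011011001 = 6
A col c satisfies (729 AND c) == c iff every set bit of c is also set in 729; each of the 6 set bits of 729 can independently be on or off in c.
count = 2^6 = 64

Answer: 64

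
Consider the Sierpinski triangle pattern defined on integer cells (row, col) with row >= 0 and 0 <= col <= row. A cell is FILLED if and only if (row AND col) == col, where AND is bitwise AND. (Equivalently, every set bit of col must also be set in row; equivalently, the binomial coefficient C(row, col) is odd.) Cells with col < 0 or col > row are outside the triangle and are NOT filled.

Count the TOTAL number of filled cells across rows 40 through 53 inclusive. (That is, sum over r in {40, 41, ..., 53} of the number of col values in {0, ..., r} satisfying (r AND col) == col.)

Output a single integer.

r40=101000 pc2: +4 =4
r41=101001 pc3: +8 =12
r42=101010 pc3: +8 =20
r43=101011 pc4: +16 =36
r44=101100 pc3: +8 =44
r45=101101 pc4: +16 =60
r46=101110 pc4: +16 =76
r47=101111 pc5: +32 =108
r48=110000 pc2: +4 =112
r49=110001 pc3: +8 =120
r50=110010 pc3: +8 =128
r51=110011 pc4: +16 =144
r52=110100 pc3: +8 =152
r53=110101 pc4: +16 =168

Answer: 168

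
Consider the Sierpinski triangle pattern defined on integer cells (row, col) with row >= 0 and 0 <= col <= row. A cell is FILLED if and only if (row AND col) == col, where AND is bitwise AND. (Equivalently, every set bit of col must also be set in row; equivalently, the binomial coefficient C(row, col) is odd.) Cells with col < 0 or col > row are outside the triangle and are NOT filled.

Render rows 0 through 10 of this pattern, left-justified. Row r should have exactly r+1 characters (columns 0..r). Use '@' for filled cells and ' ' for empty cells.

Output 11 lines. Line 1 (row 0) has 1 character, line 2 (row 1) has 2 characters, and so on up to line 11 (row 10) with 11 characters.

r0=0: @
r1=1: @@
r2=10: @ @
r3=11: @@@@
r4=100: @   @
r5=101: @@  @@
r6=110: @ @ @ @
r7=111: @@@@@@@@
r8=1000: @       @
r9=1001: @@      @@
r10=1010: @ @     @ @

Answer: @
@@
@ @
@@@@
@   @
@@  @@
@ @ @ @
@@@@@@@@
@       @
@@      @@
@ @     @ @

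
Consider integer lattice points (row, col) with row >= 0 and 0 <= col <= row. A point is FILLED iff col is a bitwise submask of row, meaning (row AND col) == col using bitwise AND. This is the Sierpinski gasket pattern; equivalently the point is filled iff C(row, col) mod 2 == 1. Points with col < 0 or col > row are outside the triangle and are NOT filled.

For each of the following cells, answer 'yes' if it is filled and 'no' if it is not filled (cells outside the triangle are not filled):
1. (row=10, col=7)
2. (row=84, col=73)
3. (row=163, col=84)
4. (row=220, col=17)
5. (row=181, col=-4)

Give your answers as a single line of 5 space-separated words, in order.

(10,7): row=0b1010, col=0b111, row AND col = 0b10 = 2; 2 != 7 -> empty
(84,73): row=0b1010100, col=0b1001001, row AND col = 0b1000000 = 64; 64 != 73 -> empty
(163,84): row=0b10100011, col=0b1010100, row AND col = 0b0 = 0; 0 != 84 -> empty
(220,17): row=0b11011100, col=0b10001, row AND col = 0b10000 = 16; 16 != 17 -> empty
(181,-4): col outside [0, 181] -> not filled

Answer: no no no no no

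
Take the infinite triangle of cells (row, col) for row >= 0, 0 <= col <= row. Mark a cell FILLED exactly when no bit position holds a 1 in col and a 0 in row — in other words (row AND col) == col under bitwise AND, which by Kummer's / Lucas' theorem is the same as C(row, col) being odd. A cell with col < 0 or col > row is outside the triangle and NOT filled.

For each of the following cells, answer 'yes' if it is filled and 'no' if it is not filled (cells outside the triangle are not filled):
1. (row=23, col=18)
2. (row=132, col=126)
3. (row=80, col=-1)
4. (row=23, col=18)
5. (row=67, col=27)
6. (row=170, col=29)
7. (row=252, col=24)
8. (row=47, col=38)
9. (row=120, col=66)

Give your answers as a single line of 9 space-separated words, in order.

Answer: yes no no yes no no yes yes no

Derivation:
(23,18): row=0b10111, col=0b10010, row AND col = 0b10010 = 18; 18 == 18 -> filled
(132,126): row=0b10000100, col=0b1111110, row AND col = 0b100 = 4; 4 != 126 -> empty
(80,-1): col outside [0, 80] -> not filled
(23,18): row=0b10111, col=0b10010, row AND col = 0b10010 = 18; 18 == 18 -> filled
(67,27): row=0b1000011, col=0b11011, row AND col = 0b11 = 3; 3 != 27 -> empty
(170,29): row=0b10101010, col=0b11101, row AND col = 0b1000 = 8; 8 != 29 -> empty
(252,24): row=0b11111100, col=0b11000, row AND col = 0b11000 = 24; 24 == 24 -> filled
(47,38): row=0b101111, col=0b100110, row AND col = 0b100110 = 38; 38 == 38 -> filled
(120,66): row=0b1111000, col=0b1000010, row AND col = 0b1000000 = 64; 64 != 66 -> empty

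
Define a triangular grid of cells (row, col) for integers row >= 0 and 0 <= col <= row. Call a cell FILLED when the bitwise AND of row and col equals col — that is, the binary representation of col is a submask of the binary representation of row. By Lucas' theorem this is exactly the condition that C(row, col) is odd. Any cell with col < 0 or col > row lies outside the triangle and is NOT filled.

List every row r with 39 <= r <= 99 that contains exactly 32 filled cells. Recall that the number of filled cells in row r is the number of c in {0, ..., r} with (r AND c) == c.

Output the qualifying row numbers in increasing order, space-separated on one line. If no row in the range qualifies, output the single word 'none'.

Row r has 2^popcount(r) filled cells, so we need popcount(r) = log2(32) = 5.
Scan r = 39..99 and keep those with exactly 5 one-bits:
r=39=100111 popcount=4 -> skip
r=40=101000 popcount=2 -> skip
r=41=101001 popcount=3 -> skip
r=42=101010 popcount=3 -> skip
r=43=101011 popcount=4 -> skip
r=44=101100 popcount=3 -> skip
r=45=101101 popcount=4 -> skip
r=46=101110 popcount=4 -> skip
r=47=101111 popcount=5 -> KEEP
r=48=110000 popcount=2 -> skip
r=49=110001 popcount=3 -> skip
r=50=110010 popcount=3 -> skip
r=51=110011 popcount=4 -> skip
r=52=110100 popcount=3 -> skip
r=53=110101 popcount=4 -> skip
r=54=110110 popcount=4 -> skip
r=55=110111 popcount=5 -> KEEP
r=56=111000 popcount=3 -> skip
r=57=111001 popcount=4 -> skip
r=58=111010 popcount=4 -> skip
r=59=111011 popcount=5 -> KEEP
r=60=111100 popcount=4 -> skip
r=61=111101 popcount=5 -> KEEP
r=62=111110 popcount=5 -> KEEP
r=63=111111 popcount=6 -> skip
r=64=1000000 popcount=1 -> skip
r=65=1000001 popcount=2 -> skip
r=66=1000010 popcount=2 -> skip
r=67=1000011 popcount=3 -> skip
r=68=1000100 popcount=2 -> skip
r=69=1000101 popcount=3 -> skip
r=70=1000110 popcount=3 -> skip
r=71=1000111 popcount=4 -> skip
r=72=1001000 popcount=2 -> skip
r=73=1001001 popcount=3 -> skip
r=74=1001010 popcount=3 -> skip
r=75=1001011 popcount=4 -> skip
r=76=1001100 popcount=3 -> skip
r=77=1001101 popcount=4 -> skip
r=78=1001110 popcount=4 -> skip
r=79=1001111 popcount=5 -> KEEP
r=80=1010000 popcount=2 -> skip
r=81=1010001 popcount=3 -> skip
r=82=1010010 popcount=3 -> skip
r=83=1010011 popcount=4 -> skip
r=84=1010100 popcount=3 -> skip
r=85=1010101 popcount=4 -> skip
r=86=1010110 popcount=4 -> skip
r=87=1010111 popcount=5 -> KEEP
r=88=1011000 popcount=3 -> skip
r=89=1011001 popcount=4 -> skip
r=90=1011010 popcount=4 -> skip
r=91=1011011 popcount=5 -> KEEP
r=92=1011100 popcount=4 -> skip
r=93=1011101 popcount=5 -> KEEP
r=94=1011110 popcount=5 -> KEEP
r=95=1011111 popcount=6 -> skip
r=96=1100000 popcount=2 -> skip
r=97=1100001 popcount=3 -> skip
r=98=1100010 popcount=3 -> skip
r=99=1100011 popcount=4 -> skip
Kept rows: 47 55 59 61 62 79 87 91 93 94

Answer: 47 55 59 61 62 79 87 91 93 94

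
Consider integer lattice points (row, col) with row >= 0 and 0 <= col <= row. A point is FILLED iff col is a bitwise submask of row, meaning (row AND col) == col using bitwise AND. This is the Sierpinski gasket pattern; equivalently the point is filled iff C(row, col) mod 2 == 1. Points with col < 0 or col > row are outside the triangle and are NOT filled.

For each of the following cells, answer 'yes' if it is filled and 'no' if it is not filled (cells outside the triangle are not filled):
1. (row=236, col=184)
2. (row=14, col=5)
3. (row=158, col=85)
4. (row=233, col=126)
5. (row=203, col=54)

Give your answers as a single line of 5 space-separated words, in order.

(236,184): row=0b11101100, col=0b10111000, row AND col = 0b10101000 = 168; 168 != 184 -> empty
(14,5): row=0b1110, col=0b101, row AND col = 0b100 = 4; 4 != 5 -> empty
(158,85): row=0b10011110, col=0b1010101, row AND col = 0b10100 = 20; 20 != 85 -> empty
(233,126): row=0b11101001, col=0b1111110, row AND col = 0b1101000 = 104; 104 != 126 -> empty
(203,54): row=0b11001011, col=0b110110, row AND col = 0b10 = 2; 2 != 54 -> empty

Answer: no no no no no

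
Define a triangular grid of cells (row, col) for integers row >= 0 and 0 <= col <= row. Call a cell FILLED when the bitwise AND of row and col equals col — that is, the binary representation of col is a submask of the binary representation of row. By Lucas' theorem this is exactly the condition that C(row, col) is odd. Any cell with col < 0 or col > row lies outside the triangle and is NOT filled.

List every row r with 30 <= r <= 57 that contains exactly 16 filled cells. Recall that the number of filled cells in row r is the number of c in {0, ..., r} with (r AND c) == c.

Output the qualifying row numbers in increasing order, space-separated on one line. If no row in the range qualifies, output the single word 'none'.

Answer: 30 39 43 45 46 51 53 54 57

Derivation:
Row r has 2^popcount(r) filled cells, so we need popcount(r) = log2(16) = 4.
Scan r = 30..57 and keep those with exactly 4 one-bits:
r=30=11110 popcount=4 -> KEEP
r=31=11111 popcount=5 -> skip
r=32=100000 popcount=1 -> skip
r=33=100001 popcount=2 -> skip
r=34=100010 popcount=2 -> skip
r=35=100011 popcount=3 -> skip
r=36=100100 popcount=2 -> skip
r=37=100101 popcount=3 -> skip
r=38=100110 popcount=3 -> skip
r=39=100111 popcount=4 -> KEEP
r=40=101000 popcount=2 -> skip
r=41=101001 popcount=3 -> skip
r=42=101010 popcount=3 -> skip
r=43=101011 popcount=4 -> KEEP
r=44=101100 popcount=3 -> skip
r=45=101101 popcount=4 -> KEEP
r=46=101110 popcount=4 -> KEEP
r=47=101111 popcount=5 -> skip
r=48=110000 popcount=2 -> skip
r=49=110001 popcount=3 -> skip
r=50=110010 popcount=3 -> skip
r=51=110011 popcount=4 -> KEEP
r=52=110100 popcount=3 -> skip
r=53=110101 popcount=4 -> KEEP
r=54=110110 popcount=4 -> KEEP
r=55=110111 popcount=5 -> skip
r=56=111000 popcount=3 -> skip
r=57=111001 popcount=4 -> KEEP
Kept rows: 30 39 43 45 46 51 53 54 57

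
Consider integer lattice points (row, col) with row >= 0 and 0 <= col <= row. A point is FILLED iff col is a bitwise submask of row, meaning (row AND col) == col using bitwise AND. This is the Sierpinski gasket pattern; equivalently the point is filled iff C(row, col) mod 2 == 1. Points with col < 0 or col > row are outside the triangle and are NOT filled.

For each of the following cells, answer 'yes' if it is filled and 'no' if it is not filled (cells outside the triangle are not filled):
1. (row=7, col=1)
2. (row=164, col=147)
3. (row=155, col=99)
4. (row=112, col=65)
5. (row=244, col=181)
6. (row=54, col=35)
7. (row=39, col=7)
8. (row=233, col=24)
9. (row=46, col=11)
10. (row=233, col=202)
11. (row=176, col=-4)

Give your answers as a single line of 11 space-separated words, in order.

(7,1): row=0b111, col=0b1, row AND col = 0b1 = 1; 1 == 1 -> filled
(164,147): row=0b10100100, col=0b10010011, row AND col = 0b10000000 = 128; 128 != 147 -> empty
(155,99): row=0b10011011, col=0b1100011, row AND col = 0b11 = 3; 3 != 99 -> empty
(112,65): row=0b1110000, col=0b1000001, row AND col = 0b1000000 = 64; 64 != 65 -> empty
(244,181): row=0b11110100, col=0b10110101, row AND col = 0b10110100 = 180; 180 != 181 -> empty
(54,35): row=0b110110, col=0b100011, row AND col = 0b100010 = 34; 34 != 35 -> empty
(39,7): row=0b100111, col=0b111, row AND col = 0b111 = 7; 7 == 7 -> filled
(233,24): row=0b11101001, col=0b11000, row AND col = 0b1000 = 8; 8 != 24 -> empty
(46,11): row=0b101110, col=0b1011, row AND col = 0b1010 = 10; 10 != 11 -> empty
(233,202): row=0b11101001, col=0b11001010, row AND col = 0b11001000 = 200; 200 != 202 -> empty
(176,-4): col outside [0, 176] -> not filled

Answer: yes no no no no no yes no no no no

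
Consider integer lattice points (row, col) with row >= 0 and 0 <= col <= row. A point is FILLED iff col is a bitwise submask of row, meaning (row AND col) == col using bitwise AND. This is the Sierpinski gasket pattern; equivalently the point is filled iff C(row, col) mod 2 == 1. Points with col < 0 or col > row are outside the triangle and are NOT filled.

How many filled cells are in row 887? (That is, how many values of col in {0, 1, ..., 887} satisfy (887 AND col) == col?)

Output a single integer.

Answer: 256

Derivation:
887 in binary = 1101110111
popcount(887) = number of 1-bits in 1101110111 = 8
A col c satisfies (887 AND c) == c iff every set bit of c is also set in 887; each of the 8 set bits of 887 can independently be on or off in c.
count = 2^8 = 256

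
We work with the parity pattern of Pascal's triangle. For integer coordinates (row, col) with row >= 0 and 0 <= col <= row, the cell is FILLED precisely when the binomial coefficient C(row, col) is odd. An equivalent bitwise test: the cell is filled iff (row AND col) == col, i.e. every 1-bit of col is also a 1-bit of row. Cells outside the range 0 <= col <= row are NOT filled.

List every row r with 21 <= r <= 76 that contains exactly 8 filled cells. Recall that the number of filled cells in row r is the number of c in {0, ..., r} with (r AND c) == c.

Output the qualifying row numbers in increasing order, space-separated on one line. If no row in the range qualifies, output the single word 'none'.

Row r has 2^popcount(r) filled cells, so we need popcount(r) = log2(8) = 3.
Scan r = 21..76 and keep those with exactly 3 one-bits:
r=21=10101 popcount=3 -> KEEP
r=22=10110 popcount=3 -> KEEP
r=23=10111 popcount=4 -> skip
r=24=11000 popcount=2 -> skip
r=25=11001 popcount=3 -> KEEP
r=26=11010 popcount=3 -> KEEP
r=27=11011 popcount=4 -> skip
r=28=11100 popcount=3 -> KEEP
r=29=11101 popcount=4 -> skip
r=30=11110 popcount=4 -> skip
r=31=11111 popcount=5 -> skip
r=32=100000 popcount=1 -> skip
r=33=100001 popcount=2 -> skip
r=34=100010 popcount=2 -> skip
r=35=100011 popcount=3 -> KEEP
r=36=100100 popcount=2 -> skip
r=37=100101 popcount=3 -> KEEP
r=38=100110 popcount=3 -> KEEP
r=39=100111 popcount=4 -> skip
r=40=101000 popcount=2 -> skip
r=41=101001 popcount=3 -> KEEP
r=42=101010 popcount=3 -> KEEP
r=43=101011 popcount=4 -> skip
r=44=101100 popcount=3 -> KEEP
r=45=101101 popcount=4 -> skip
r=46=101110 popcount=4 -> skip
r=47=101111 popcount=5 -> skip
r=48=110000 popcount=2 -> skip
r=49=110001 popcount=3 -> KEEP
r=50=110010 popcount=3 -> KEEP
r=51=110011 popcount=4 -> skip
r=52=110100 popcount=3 -> KEEP
r=53=110101 popcount=4 -> skip
r=54=110110 popcount=4 -> skip
r=55=110111 popcount=5 -> skip
r=56=111000 popcount=3 -> KEEP
r=57=111001 popcount=4 -> skip
r=58=111010 popcount=4 -> skip
r=59=111011 popcount=5 -> skip
r=60=111100 popcount=4 -> skip
r=61=111101 popcount=5 -> skip
r=62=111110 popcount=5 -> skip
r=63=111111 popcount=6 -> skip
r=64=1000000 popcount=1 -> skip
r=65=1000001 popcount=2 -> skip
r=66=1000010 popcount=2 -> skip
r=67=1000011 popcount=3 -> KEEP
r=68=1000100 popcount=2 -> skip
r=69=1000101 popcount=3 -> KEEP
r=70=1000110 popcount=3 -> KEEP
r=71=1000111 popcount=4 -> skip
r=72=1001000 popcount=2 -> skip
r=73=1001001 popcount=3 -> KEEP
r=74=1001010 popcount=3 -> KEEP
r=75=1001011 popcount=4 -> skip
r=76=1001100 popcount=3 -> KEEP
Kept rows: 21 22 25 26 28 35 37 38 41 42 44 49 50 52 56 67 69 70 73 74 76

Answer: 21 22 25 26 28 35 37 38 41 42 44 49 50 52 56 67 69 70 73 74 76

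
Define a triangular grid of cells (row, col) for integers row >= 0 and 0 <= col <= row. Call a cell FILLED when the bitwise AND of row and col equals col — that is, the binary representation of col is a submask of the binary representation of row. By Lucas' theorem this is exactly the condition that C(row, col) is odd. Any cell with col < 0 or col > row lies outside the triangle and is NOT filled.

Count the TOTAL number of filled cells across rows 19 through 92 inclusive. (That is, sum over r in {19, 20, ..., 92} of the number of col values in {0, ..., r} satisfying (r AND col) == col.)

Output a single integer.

Answer: 996

Derivation:
r19=10011 pc3: +8 =8
r20=10100 pc2: +4 =12
r21=10101 pc3: +8 =20
r22=10110 pc3: +8 =28
r23=10111 pc4: +16 =44
r24=11000 pc2: +4 =48
r25=11001 pc3: +8 =56
r26=11010 pc3: +8 =64
r27=11011 pc4: +16 =80
r28=11100 pc3: +8 =88
r29=11101 pc4: +16 =104
r30=11110 pc4: +16 =120
r31=11111 pc5: +32 =152
r32=100000 pc1: +2 =154
r33=100001 pc2: +4 =158
r34=100010 pc2: +4 =162
r35=100011 pc3: +8 =170
r36=100100 pc2: +4 =174
r37=100101 pc3: +8 =182
r38=100110 pc3: +8 =190
r39=100111 pc4: +16 =206
r40=101000 pc2: +4 =210
r41=101001 pc3: +8 =218
r42=101010 pc3: +8 =226
r43=101011 pc4: +16 =242
r44=101100 pc3: +8 =250
r45=101101 pc4: +16 =266
r46=101110 pc4: +16 =282
r47=101111 pc5: +32 =314
r48=110000 pc2: +4 =318
r49=110001 pc3: +8 =326
r50=110010 pc3: +8 =334
r51=110011 pc4: +16 =350
r52=110100 pc3: +8 =358
r53=110101 pc4: +16 =374
r54=110110 pc4: +16 =390
r55=110111 pc5: +32 =422
r56=111000 pc3: +8 =430
r57=111001 pc4: +16 =446
r58=111010 pc4: +16 =462
r59=111011 pc5: +32 =494
r60=111100 pc4: +16 =510
r61=111101 pc5: +32 =542
r62=111110 pc5: +32 =574
r63=111111 pc6: +64 =638
r64=1000000 pc1: +2 =640
r65=1000001 pc2: +4 =644
r66=1000010 pc2: +4 =648
r67=1000011 pc3: +8 =656
r68=1000100 pc2: +4 =660
r69=1000101 pc3: +8 =668
r70=1000110 pc3: +8 =676
r71=1000111 pc4: +16 =692
r72=1001000 pc2: +4 =696
r73=1001001 pc3: +8 =704
r74=1001010 pc3: +8 =712
r75=1001011 pc4: +16 =728
r76=1001100 pc3: +8 =736
r77=1001101 pc4: +16 =752
r78=1001110 pc4: +16 =768
r79=1001111 pc5: +32 =800
r80=1010000 pc2: +4 =804
r81=1010001 pc3: +8 =812
r82=1010010 pc3: +8 =820
r83=1010011 pc4: +16 =836
r84=1010100 pc3: +8 =844
r85=1010101 pc4: +16 =860
r86=1010110 pc4: +16 =876
r87=1010111 pc5: +32 =908
r88=1011000 pc3: +8 =916
r89=1011001 pc4: +16 =932
r90=1011010 pc4: +16 =948
r91=1011011 pc5: +32 =980
r92=1011100 pc4: +16 =996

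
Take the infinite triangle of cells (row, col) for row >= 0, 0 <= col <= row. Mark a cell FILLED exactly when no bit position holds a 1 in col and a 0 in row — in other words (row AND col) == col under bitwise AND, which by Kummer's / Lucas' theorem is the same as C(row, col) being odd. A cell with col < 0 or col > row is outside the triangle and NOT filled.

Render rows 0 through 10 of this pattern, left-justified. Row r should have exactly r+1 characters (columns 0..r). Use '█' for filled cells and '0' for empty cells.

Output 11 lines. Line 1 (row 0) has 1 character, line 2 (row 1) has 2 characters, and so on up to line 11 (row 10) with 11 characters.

Answer: █
██
█0█
████
█000█
██00██
█0█0█0█
████████
█0000000█
██000000██
█0█00000█0█

Derivation:
r0=0: █
r1=1: ██
r2=10: █0█
r3=11: ████
r4=100: █000█
r5=101: ██00██
r6=110: █0█0█0█
r7=111: ████████
r8=1000: █0000000█
r9=1001: ██000000██
r10=1010: █0█00000█0█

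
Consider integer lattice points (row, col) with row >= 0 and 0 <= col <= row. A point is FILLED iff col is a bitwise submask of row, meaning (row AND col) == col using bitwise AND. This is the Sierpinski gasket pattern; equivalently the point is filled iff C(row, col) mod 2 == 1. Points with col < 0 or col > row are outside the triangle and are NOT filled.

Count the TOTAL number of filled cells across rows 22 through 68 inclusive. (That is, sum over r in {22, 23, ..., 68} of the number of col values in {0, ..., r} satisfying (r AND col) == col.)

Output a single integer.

r22=10110 pc3: +8 =8
r23=10111 pc4: +16 =24
r24=11000 pc2: +4 =28
r25=11001 pc3: +8 =36
r26=11010 pc3: +8 =44
r27=11011 pc4: +16 =60
r28=11100 pc3: +8 =68
r29=11101 pc4: +16 =84
r30=11110 pc4: +16 =100
r31=11111 pc5: +32 =132
r32=100000 pc1: +2 =134
r33=100001 pc2: +4 =138
r34=100010 pc2: +4 =142
r35=100011 pc3: +8 =150
r36=100100 pc2: +4 =154
r37=100101 pc3: +8 =162
r38=100110 pc3: +8 =170
r39=100111 pc4: +16 =186
r40=101000 pc2: +4 =190
r41=101001 pc3: +8 =198
r42=101010 pc3: +8 =206
r43=101011 pc4: +16 =222
r44=101100 pc3: +8 =230
r45=101101 pc4: +16 =246
r46=101110 pc4: +16 =262
r47=101111 pc5: +32 =294
r48=110000 pc2: +4 =298
r49=110001 pc3: +8 =306
r50=110010 pc3: +8 =314
r51=110011 pc4: +16 =330
r52=110100 pc3: +8 =338
r53=110101 pc4: +16 =354
r54=110110 pc4: +16 =370
r55=110111 pc5: +32 =402
r56=111000 pc3: +8 =410
r57=111001 pc4: +16 =426
r58=111010 pc4: +16 =442
r59=111011 pc5: +32 =474
r60=111100 pc4: +16 =490
r61=111101 pc5: +32 =522
r62=111110 pc5: +32 =554
r63=111111 pc6: +64 =618
r64=1000000 pc1: +2 =620
r65=1000001 pc2: +4 =624
r66=1000010 pc2: +4 =628
r67=1000011 pc3: +8 =636
r68=1000100 pc2: +4 =640

Answer: 640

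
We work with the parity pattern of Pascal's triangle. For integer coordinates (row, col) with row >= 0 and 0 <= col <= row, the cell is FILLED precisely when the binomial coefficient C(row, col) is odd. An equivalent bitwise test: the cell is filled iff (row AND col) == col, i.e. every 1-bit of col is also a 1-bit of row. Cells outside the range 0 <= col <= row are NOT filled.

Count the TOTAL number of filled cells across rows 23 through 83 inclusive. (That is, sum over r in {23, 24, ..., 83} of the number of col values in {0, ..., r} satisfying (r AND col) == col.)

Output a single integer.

Answer: 808

Derivation:
r23=10111 pc4: +16 =16
r24=11000 pc2: +4 =20
r25=11001 pc3: +8 =28
r26=11010 pc3: +8 =36
r27=11011 pc4: +16 =52
r28=11100 pc3: +8 =60
r29=11101 pc4: +16 =76
r30=11110 pc4: +16 =92
r31=11111 pc5: +32 =124
r32=100000 pc1: +2 =126
r33=100001 pc2: +4 =130
r34=100010 pc2: +4 =134
r35=100011 pc3: +8 =142
r36=100100 pc2: +4 =146
r37=100101 pc3: +8 =154
r38=100110 pc3: +8 =162
r39=100111 pc4: +16 =178
r40=101000 pc2: +4 =182
r41=101001 pc3: +8 =190
r42=101010 pc3: +8 =198
r43=101011 pc4: +16 =214
r44=101100 pc3: +8 =222
r45=101101 pc4: +16 =238
r46=101110 pc4: +16 =254
r47=101111 pc5: +32 =286
r48=110000 pc2: +4 =290
r49=110001 pc3: +8 =298
r50=110010 pc3: +8 =306
r51=110011 pc4: +16 =322
r52=110100 pc3: +8 =330
r53=110101 pc4: +16 =346
r54=110110 pc4: +16 =362
r55=110111 pc5: +32 =394
r56=111000 pc3: +8 =402
r57=111001 pc4: +16 =418
r58=111010 pc4: +16 =434
r59=111011 pc5: +32 =466
r60=111100 pc4: +16 =482
r61=111101 pc5: +32 =514
r62=111110 pc5: +32 =546
r63=111111 pc6: +64 =610
r64=1000000 pc1: +2 =612
r65=1000001 pc2: +4 =616
r66=1000010 pc2: +4 =620
r67=1000011 pc3: +8 =628
r68=1000100 pc2: +4 =632
r69=1000101 pc3: +8 =640
r70=1000110 pc3: +8 =648
r71=1000111 pc4: +16 =664
r72=1001000 pc2: +4 =668
r73=1001001 pc3: +8 =676
r74=1001010 pc3: +8 =684
r75=1001011 pc4: +16 =700
r76=1001100 pc3: +8 =708
r77=1001101 pc4: +16 =724
r78=1001110 pc4: +16 =740
r79=1001111 pc5: +32 =772
r80=1010000 pc2: +4 =776
r81=1010001 pc3: +8 =784
r82=1010010 pc3: +8 =792
r83=1010011 pc4: +16 =808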